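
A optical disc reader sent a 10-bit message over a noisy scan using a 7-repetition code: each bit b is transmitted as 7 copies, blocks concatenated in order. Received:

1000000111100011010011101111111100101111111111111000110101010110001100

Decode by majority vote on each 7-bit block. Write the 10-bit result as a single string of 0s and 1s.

0111111010

Block 1 (1000000): 1 one → 0
Block 2 (1111000): 4 ones → 1
Block 3 (1101001): 4 ones → 1
Block 4 (1101111): 6 ones → 1
Block 5 (1111001): 5 ones → 1
Block 6 (0111111): 6 ones → 1
Block 7 (1111111): 7 ones → 1
Block 8 (0001101): 3 ones → 0
Block 9 (0101011): 4 ones → 1
Block 10 (0001100): 2 ones → 0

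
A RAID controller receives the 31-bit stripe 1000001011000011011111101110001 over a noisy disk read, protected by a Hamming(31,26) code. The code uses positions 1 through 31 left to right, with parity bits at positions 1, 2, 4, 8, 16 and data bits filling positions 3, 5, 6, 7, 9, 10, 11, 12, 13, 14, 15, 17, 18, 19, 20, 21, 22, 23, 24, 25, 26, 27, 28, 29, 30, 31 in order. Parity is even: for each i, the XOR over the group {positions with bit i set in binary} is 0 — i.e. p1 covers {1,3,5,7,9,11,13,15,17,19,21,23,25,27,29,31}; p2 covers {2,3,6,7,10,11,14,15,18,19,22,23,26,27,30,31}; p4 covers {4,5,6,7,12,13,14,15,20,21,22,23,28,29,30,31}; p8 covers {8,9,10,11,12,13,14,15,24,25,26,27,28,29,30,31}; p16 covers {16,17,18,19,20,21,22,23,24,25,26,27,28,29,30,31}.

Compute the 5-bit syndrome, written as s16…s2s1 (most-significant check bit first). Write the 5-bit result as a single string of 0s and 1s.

s1 (pos 1,3,5,7,9,11,13,15,17,19,21,23,25,27,29,31): 1⊕0⊕0⊕1⊕1⊕0⊕0⊕1⊕0⊕1⊕1⊕1⊕1⊕1⊕0⊕1 = 0
s2 (pos 2,3,6,7,10,11,14,15,18,19,22,23,26,27,30,31): 0⊕0⊕0⊕1⊕1⊕0⊕0⊕1⊕1⊕1⊕1⊕1⊕1⊕1⊕0⊕1 = 0
s4 (pos 4,5,6,7,12,13,14,15,20,21,22,23,28,29,30,31): 0⊕0⊕0⊕1⊕0⊕0⊕0⊕1⊕1⊕1⊕1⊕1⊕0⊕0⊕0⊕1 = 1
s8 (pos 8,9,10,11,12,13,14,15,24,25,26,27,28,29,30,31): 0⊕1⊕1⊕0⊕0⊕0⊕0⊕1⊕0⊕1⊕1⊕1⊕0⊕0⊕0⊕1 = 1
s16 (pos 16,17,18,19,20,21,22,23,24,25,26,27,28,29,30,31): 1⊕0⊕1⊕1⊕1⊕1⊕1⊕1⊕0⊕1⊕1⊕1⊕0⊕0⊕0⊕1 = 1
Syndrome s16…s1 = 11100 → error at position 28.

11100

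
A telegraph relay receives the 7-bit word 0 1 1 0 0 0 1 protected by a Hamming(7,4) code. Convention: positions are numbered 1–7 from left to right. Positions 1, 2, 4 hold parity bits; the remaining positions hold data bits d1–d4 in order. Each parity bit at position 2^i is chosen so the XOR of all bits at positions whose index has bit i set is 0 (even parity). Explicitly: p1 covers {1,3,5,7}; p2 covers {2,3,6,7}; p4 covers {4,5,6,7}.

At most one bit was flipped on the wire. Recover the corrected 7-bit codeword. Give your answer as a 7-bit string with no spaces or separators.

0110011

s1 (pos 1,3,5,7): 0⊕1⊕0⊕1 = 0
s2 (pos 2,3,6,7): 1⊕1⊕0⊕1 = 1
s4 (pos 4,5,6,7): 0⊕0⊕0⊕1 = 1
Syndrome s4…s1 = 110 → error at position 6.
Flip position 6: 0110001 → 0110011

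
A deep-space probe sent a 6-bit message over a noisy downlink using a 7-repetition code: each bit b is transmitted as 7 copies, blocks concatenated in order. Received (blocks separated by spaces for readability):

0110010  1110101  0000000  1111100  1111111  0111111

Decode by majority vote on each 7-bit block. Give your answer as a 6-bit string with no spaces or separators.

010111

Block 1 (0110010): 3 ones → 0
Block 2 (1110101): 5 ones → 1
Block 3 (0000000): 0 ones → 0
Block 4 (1111100): 5 ones → 1
Block 5 (1111111): 7 ones → 1
Block 6 (0111111): 6 ones → 1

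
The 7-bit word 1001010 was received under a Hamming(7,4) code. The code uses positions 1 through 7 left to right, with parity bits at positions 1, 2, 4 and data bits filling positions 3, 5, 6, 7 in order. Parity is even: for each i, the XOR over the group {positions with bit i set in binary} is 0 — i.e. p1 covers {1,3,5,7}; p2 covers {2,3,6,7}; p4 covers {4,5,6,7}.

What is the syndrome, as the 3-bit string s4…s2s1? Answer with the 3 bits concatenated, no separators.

s1 (pos 1,3,5,7): 1⊕0⊕0⊕0 = 1
s2 (pos 2,3,6,7): 0⊕0⊕1⊕0 = 1
s4 (pos 4,5,6,7): 1⊕0⊕1⊕0 = 0
Syndrome s4…s1 = 011 → error at position 3.

011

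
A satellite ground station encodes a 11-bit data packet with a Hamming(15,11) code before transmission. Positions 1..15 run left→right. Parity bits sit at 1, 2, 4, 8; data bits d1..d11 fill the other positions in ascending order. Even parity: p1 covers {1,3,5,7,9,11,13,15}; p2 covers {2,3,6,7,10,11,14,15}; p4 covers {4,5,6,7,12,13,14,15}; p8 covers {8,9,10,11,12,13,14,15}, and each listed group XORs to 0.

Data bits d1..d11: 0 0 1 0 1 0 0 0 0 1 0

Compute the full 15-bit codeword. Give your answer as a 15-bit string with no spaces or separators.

Place data at non-parity positions: p1 p2 0 p4 0 1 0 p8 1 0 0 0 0 1 0
p1 (pos 1,3,5,7,9,11,13,15): XOR of data positions = 0⊕0⊕0⊕1⊕0⊕0⊕0 = 1
p2 (pos 2,3,6,7,10,11,14,15): XOR of data positions = 0⊕1⊕0⊕0⊕0⊕1⊕0 = 0
p4 (pos 4,5,6,7,12,13,14,15): XOR of data positions = 0⊕1⊕0⊕0⊕0⊕1⊕0 = 0
p8 (pos 8,9,10,11,12,13,14,15): XOR of data positions = 1⊕0⊕0⊕0⊕0⊕1⊕0 = 0
Codeword: 100001001000010

100001001000010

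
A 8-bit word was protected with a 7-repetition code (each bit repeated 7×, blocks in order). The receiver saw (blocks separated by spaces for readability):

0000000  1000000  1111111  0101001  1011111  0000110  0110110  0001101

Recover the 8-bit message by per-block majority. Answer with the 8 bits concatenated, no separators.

00101010

Block 1 (0000000): 0 ones → 0
Block 2 (1000000): 1 one → 0
Block 3 (1111111): 7 ones → 1
Block 4 (0101001): 3 ones → 0
Block 5 (1011111): 6 ones → 1
Block 6 (0000110): 2 ones → 0
Block 7 (0110110): 4 ones → 1
Block 8 (0001101): 3 ones → 0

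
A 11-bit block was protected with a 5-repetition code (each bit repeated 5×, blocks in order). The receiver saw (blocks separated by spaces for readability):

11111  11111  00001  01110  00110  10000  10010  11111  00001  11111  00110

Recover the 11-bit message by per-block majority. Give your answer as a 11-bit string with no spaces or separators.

Block 1 (11111): 5 ones → 1
Block 2 (11111): 5 ones → 1
Block 3 (00001): 1 one → 0
Block 4 (01110): 3 ones → 1
Block 5 (00110): 2 ones → 0
Block 6 (10000): 1 one → 0
Block 7 (10010): 2 ones → 0
Block 8 (11111): 5 ones → 1
Block 9 (00001): 1 one → 0
Block 10 (11111): 5 ones → 1
Block 11 (00110): 2 ones → 0

11010001010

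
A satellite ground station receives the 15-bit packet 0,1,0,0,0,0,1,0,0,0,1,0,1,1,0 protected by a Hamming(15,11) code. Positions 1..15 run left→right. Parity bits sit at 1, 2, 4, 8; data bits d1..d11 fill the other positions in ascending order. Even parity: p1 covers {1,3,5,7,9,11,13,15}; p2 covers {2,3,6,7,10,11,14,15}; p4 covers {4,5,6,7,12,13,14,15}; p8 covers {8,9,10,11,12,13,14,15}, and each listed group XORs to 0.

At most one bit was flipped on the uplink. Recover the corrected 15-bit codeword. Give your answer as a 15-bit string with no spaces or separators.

s1 (pos 1,3,5,7,9,11,13,15): 0⊕0⊕0⊕1⊕0⊕1⊕1⊕0 = 1
s2 (pos 2,3,6,7,10,11,14,15): 1⊕0⊕0⊕1⊕0⊕1⊕1⊕0 = 0
s4 (pos 4,5,6,7,12,13,14,15): 0⊕0⊕0⊕1⊕0⊕1⊕1⊕0 = 1
s8 (pos 8,9,10,11,12,13,14,15): 0⊕0⊕0⊕1⊕0⊕1⊕1⊕0 = 1
Syndrome s8…s1 = 1101 → error at position 13.
Flip position 13: 010000100010110 → 010000100010010

010000100010010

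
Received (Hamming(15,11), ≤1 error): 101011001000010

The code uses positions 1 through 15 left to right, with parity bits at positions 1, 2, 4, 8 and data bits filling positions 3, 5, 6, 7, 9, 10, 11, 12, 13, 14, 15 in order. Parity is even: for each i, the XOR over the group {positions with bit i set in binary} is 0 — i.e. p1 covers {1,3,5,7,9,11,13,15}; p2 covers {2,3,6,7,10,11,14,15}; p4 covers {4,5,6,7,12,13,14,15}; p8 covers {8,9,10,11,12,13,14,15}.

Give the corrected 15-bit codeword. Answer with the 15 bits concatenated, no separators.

101010001000010

s1 (pos 1,3,5,7,9,11,13,15): 1⊕1⊕1⊕0⊕1⊕0⊕0⊕0 = 0
s2 (pos 2,3,6,7,10,11,14,15): 0⊕1⊕1⊕0⊕0⊕0⊕1⊕0 = 1
s4 (pos 4,5,6,7,12,13,14,15): 0⊕1⊕1⊕0⊕0⊕0⊕1⊕0 = 1
s8 (pos 8,9,10,11,12,13,14,15): 0⊕1⊕0⊕0⊕0⊕0⊕1⊕0 = 0
Syndrome s8…s1 = 0110 → error at position 6.
Flip position 6: 101011001000010 → 101010001000010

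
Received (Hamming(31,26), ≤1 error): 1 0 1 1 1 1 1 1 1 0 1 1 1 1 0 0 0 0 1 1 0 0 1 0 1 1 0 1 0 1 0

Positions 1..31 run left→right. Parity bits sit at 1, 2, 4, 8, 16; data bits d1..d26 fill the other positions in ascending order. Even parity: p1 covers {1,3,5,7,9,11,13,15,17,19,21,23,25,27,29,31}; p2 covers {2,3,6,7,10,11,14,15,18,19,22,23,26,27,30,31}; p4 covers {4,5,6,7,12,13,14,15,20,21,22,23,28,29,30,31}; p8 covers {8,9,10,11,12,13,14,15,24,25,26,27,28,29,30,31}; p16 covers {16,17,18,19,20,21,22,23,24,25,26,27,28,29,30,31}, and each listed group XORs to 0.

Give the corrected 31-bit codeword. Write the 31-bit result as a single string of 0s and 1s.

1011111110111100001101101101010

s1 (pos 1,3,5,7,9,11,13,15,17,19,21,23,25,27,29,31): 1⊕1⊕1⊕1⊕1⊕1⊕1⊕0⊕0⊕1⊕0⊕1⊕1⊕0⊕0⊕0 = 0
s2 (pos 2,3,6,7,10,11,14,15,18,19,22,23,26,27,30,31): 0⊕1⊕1⊕1⊕0⊕1⊕1⊕0⊕0⊕1⊕0⊕1⊕1⊕0⊕1⊕0 = 1
s4 (pos 4,5,6,7,12,13,14,15,20,21,22,23,28,29,30,31): 1⊕1⊕1⊕1⊕1⊕1⊕1⊕0⊕1⊕0⊕0⊕1⊕1⊕0⊕1⊕0 = 1
s8 (pos 8,9,10,11,12,13,14,15,24,25,26,27,28,29,30,31): 1⊕1⊕0⊕1⊕1⊕1⊕1⊕0⊕0⊕1⊕1⊕0⊕1⊕0⊕1⊕0 = 0
s16 (pos 16,17,18,19,20,21,22,23,24,25,26,27,28,29,30,31): 0⊕0⊕0⊕1⊕1⊕0⊕0⊕1⊕0⊕1⊕1⊕0⊕1⊕0⊕1⊕0 = 1
Syndrome s16…s1 = 10110 → error at position 22.
Flip position 22: 1011111110111100001100101101010 → 1011111110111100001101101101010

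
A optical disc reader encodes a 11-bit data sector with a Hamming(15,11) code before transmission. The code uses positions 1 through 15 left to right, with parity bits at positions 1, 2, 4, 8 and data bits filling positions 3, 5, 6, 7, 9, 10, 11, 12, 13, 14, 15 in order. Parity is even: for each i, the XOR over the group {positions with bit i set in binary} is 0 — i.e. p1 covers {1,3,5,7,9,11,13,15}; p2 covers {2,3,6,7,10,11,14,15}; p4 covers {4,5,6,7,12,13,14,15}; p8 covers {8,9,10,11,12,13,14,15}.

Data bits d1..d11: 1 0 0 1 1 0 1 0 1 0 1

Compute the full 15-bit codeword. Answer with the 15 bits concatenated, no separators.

001100101010101

Place data at non-parity positions: p1 p2 1 p4 0 0 1 p8 1 0 1 0 1 0 1
p1 (pos 1,3,5,7,9,11,13,15): XOR of data positions = 1⊕0⊕1⊕1⊕1⊕1⊕1 = 0
p2 (pos 2,3,6,7,10,11,14,15): XOR of data positions = 1⊕0⊕1⊕0⊕1⊕0⊕1 = 0
p4 (pos 4,5,6,7,12,13,14,15): XOR of data positions = 0⊕0⊕1⊕0⊕1⊕0⊕1 = 1
p8 (pos 8,9,10,11,12,13,14,15): XOR of data positions = 1⊕0⊕1⊕0⊕1⊕0⊕1 = 0
Codeword: 001100101010101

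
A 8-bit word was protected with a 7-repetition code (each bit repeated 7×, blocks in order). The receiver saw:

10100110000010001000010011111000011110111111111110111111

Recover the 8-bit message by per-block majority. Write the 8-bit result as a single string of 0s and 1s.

Block 1 (1010011): 4 ones → 1
Block 2 (0000010): 1 one → 0
Block 3 (0010000): 1 one → 0
Block 4 (1001111): 5 ones → 1
Block 5 (1000011): 3 ones → 0
Block 6 (1101111): 6 ones → 1
Block 7 (1111111): 7 ones → 1
Block 8 (0111111): 6 ones → 1

10010111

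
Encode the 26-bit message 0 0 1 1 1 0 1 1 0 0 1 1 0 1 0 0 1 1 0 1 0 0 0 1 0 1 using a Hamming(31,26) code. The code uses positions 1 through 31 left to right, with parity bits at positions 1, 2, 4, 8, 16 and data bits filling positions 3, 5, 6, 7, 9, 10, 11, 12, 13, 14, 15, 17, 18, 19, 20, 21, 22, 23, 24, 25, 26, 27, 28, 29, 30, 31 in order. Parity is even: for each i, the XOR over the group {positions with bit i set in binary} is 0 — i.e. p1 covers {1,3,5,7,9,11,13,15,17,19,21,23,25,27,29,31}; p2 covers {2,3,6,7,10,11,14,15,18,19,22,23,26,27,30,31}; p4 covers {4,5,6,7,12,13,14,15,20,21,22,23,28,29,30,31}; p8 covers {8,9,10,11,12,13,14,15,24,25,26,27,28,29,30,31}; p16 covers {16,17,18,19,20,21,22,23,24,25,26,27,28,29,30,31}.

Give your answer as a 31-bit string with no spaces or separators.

0000011110110011101001101000101

Place data at non-parity positions: p1 p2 0 p4 0 1 1 p8 1 0 1 1 0 0 1 p16 1 0 1 0 0 1 1 0 1 0 0 0 1 0 1
p1 (pos 1,3,5,7,9,11,13,15,17,19,21,23,25,27,29,31): XOR of data positions = 0⊕0⊕1⊕1⊕1⊕0⊕1⊕1⊕1⊕0⊕1⊕1⊕0⊕1⊕1 = 0
p2 (pos 2,3,6,7,10,11,14,15,18,19,22,23,26,27,30,31): XOR of data positions = 0⊕1⊕1⊕0⊕1⊕0⊕1⊕0⊕1⊕1⊕1⊕0⊕0⊕0⊕1 = 0
p4 (pos 4,5,6,7,12,13,14,15,20,21,22,23,28,29,30,31): XOR of data positions = 0⊕1⊕1⊕1⊕0⊕0⊕1⊕0⊕0⊕1⊕1⊕0⊕1⊕0⊕1 = 0
p8 (pos 8,9,10,11,12,13,14,15,24,25,26,27,28,29,30,31): XOR of data positions = 1⊕0⊕1⊕1⊕0⊕0⊕1⊕0⊕1⊕0⊕0⊕0⊕1⊕0⊕1 = 1
p16 (pos 16,17,18,19,20,21,22,23,24,25,26,27,28,29,30,31): XOR of data positions = 1⊕0⊕1⊕0⊕0⊕1⊕1⊕0⊕1⊕0⊕0⊕0⊕1⊕0⊕1 = 1
Codeword: 0000011110110011101001101000101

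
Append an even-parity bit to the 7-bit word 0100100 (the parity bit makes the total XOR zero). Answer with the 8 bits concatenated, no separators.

01001000

XOR of the 7 data bits: 0⊕1⊕0⊕0⊕1⊕0⊕0 = 0
Parity bit = 0 (so all 8 bits XOR to 0).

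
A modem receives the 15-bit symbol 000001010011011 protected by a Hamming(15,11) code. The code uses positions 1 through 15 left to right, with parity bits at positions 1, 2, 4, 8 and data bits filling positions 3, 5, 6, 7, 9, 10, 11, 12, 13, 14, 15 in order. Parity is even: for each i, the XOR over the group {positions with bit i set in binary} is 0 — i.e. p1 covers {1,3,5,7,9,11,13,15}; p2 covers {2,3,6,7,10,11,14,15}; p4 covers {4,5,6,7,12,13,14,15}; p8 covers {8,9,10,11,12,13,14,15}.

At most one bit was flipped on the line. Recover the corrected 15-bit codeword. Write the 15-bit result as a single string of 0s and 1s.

s1 (pos 1,3,5,7,9,11,13,15): 0⊕0⊕0⊕0⊕0⊕1⊕0⊕1 = 0
s2 (pos 2,3,6,7,10,11,14,15): 0⊕0⊕1⊕0⊕0⊕1⊕1⊕1 = 0
s4 (pos 4,5,6,7,12,13,14,15): 0⊕0⊕1⊕0⊕1⊕0⊕1⊕1 = 0
s8 (pos 8,9,10,11,12,13,14,15): 1⊕0⊕0⊕1⊕1⊕0⊕1⊕1 = 1
Syndrome s8…s1 = 1000 → error at position 8.
Flip position 8: 000001010011011 → 000001000011011

000001000011011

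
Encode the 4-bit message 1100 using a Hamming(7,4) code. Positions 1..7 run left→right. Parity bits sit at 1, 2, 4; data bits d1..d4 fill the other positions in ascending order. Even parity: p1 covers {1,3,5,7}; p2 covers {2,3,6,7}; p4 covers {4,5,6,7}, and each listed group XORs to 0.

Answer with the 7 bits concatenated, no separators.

Place data at non-parity positions: p1 p2 1 p4 1 0 0
p1 (pos 1,3,5,7): XOR of data positions = 1⊕1⊕0 = 0
p2 (pos 2,3,6,7): XOR of data positions = 1⊕0⊕0 = 1
p4 (pos 4,5,6,7): XOR of data positions = 1⊕0⊕0 = 1
Codeword: 0111100

0111100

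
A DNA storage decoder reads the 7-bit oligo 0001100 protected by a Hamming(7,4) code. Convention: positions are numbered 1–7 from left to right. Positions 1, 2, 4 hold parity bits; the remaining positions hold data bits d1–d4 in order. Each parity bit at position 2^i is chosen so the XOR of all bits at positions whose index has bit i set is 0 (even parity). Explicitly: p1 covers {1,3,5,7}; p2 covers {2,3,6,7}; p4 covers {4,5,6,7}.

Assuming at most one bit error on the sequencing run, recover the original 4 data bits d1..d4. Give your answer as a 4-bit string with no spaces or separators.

s1 (pos 1,3,5,7): 0⊕0⊕1⊕0 = 1
s2 (pos 2,3,6,7): 0⊕0⊕0⊕0 = 0
s4 (pos 4,5,6,7): 1⊕1⊕0⊕0 = 0
Syndrome s4…s1 = 001 → error at position 1.
Flip position 1: 0001100 → 1001100
Read data bits from positions 3,5,6,7: 0100

0100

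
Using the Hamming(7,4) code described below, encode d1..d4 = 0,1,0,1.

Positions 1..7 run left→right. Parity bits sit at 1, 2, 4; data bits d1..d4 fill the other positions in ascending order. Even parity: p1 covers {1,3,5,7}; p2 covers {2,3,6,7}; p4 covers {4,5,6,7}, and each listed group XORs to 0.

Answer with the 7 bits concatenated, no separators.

0100101

Place data at non-parity positions: p1 p2 0 p4 1 0 1
p1 (pos 1,3,5,7): XOR of data positions = 0⊕1⊕1 = 0
p2 (pos 2,3,6,7): XOR of data positions = 0⊕0⊕1 = 1
p4 (pos 4,5,6,7): XOR of data positions = 1⊕0⊕1 = 0
Codeword: 0100101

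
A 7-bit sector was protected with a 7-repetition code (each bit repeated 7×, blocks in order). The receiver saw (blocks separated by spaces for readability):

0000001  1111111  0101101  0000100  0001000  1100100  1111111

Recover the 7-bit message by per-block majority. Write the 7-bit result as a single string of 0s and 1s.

Block 1 (0000001): 1 one → 0
Block 2 (1111111): 7 ones → 1
Block 3 (0101101): 4 ones → 1
Block 4 (0000100): 1 one → 0
Block 5 (0001000): 1 one → 0
Block 6 (1100100): 3 ones → 0
Block 7 (1111111): 7 ones → 1

0110001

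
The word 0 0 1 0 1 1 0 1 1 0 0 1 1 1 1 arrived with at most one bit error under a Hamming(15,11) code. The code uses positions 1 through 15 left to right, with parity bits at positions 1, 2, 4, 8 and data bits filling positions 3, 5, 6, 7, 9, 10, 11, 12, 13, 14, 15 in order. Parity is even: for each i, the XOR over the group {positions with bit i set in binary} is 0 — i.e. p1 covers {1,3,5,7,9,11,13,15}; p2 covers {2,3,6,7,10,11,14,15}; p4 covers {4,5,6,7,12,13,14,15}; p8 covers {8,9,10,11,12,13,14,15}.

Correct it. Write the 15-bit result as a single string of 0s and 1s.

s1 (pos 1,3,5,7,9,11,13,15): 0⊕1⊕1⊕0⊕1⊕0⊕1⊕1 = 1
s2 (pos 2,3,6,7,10,11,14,15): 0⊕1⊕1⊕0⊕0⊕0⊕1⊕1 = 0
s4 (pos 4,5,6,7,12,13,14,15): 0⊕1⊕1⊕0⊕1⊕1⊕1⊕1 = 0
s8 (pos 8,9,10,11,12,13,14,15): 1⊕1⊕0⊕0⊕1⊕1⊕1⊕1 = 0
Syndrome s8…s1 = 0001 → error at position 1.
Flip position 1: 001011011001111 → 101011011001111

101011011001111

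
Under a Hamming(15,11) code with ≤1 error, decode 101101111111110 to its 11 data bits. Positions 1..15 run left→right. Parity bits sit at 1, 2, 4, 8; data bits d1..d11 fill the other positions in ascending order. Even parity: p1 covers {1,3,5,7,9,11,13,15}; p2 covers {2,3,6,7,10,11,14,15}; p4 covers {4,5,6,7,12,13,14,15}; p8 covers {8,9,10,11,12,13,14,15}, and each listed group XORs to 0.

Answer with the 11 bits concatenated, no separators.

s1 (pos 1,3,5,7,9,11,13,15): 1⊕1⊕0⊕1⊕1⊕1⊕1⊕0 = 0
s2 (pos 2,3,6,7,10,11,14,15): 0⊕1⊕1⊕1⊕1⊕1⊕1⊕0 = 0
s4 (pos 4,5,6,7,12,13,14,15): 1⊕0⊕1⊕1⊕1⊕1⊕1⊕0 = 0
s8 (pos 8,9,10,11,12,13,14,15): 1⊕1⊕1⊕1⊕1⊕1⊕1⊕0 = 1
Syndrome s8…s1 = 1000 → error at position 8.
Flip position 8: 101101111111110 → 101101101111110
Read data bits from positions 3,5,6,7,9,10,11,12,13,14,15: 10111111110

10111111110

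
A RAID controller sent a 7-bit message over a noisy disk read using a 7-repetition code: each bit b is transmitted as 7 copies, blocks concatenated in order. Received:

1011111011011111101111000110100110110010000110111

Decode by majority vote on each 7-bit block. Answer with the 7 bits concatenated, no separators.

Block 1 (1011111): 6 ones → 1
Block 2 (0110111): 5 ones → 1
Block 3 (1110111): 6 ones → 1
Block 4 (1000110): 3 ones → 0
Block 5 (1001101): 4 ones → 1
Block 6 (1001000): 2 ones → 0
Block 7 (0110111): 5 ones → 1

1110101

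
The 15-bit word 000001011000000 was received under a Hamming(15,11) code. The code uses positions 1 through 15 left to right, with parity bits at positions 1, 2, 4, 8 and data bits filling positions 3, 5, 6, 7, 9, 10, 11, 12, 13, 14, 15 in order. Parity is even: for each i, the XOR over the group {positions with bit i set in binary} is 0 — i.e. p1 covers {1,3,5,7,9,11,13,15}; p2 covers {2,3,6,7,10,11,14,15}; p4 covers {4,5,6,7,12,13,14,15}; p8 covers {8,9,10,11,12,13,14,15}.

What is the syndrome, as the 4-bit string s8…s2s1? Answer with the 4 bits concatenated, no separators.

s1 (pos 1,3,5,7,9,11,13,15): 0⊕0⊕0⊕0⊕1⊕0⊕0⊕0 = 1
s2 (pos 2,3,6,7,10,11,14,15): 0⊕0⊕1⊕0⊕0⊕0⊕0⊕0 = 1
s4 (pos 4,5,6,7,12,13,14,15): 0⊕0⊕1⊕0⊕0⊕0⊕0⊕0 = 1
s8 (pos 8,9,10,11,12,13,14,15): 1⊕1⊕0⊕0⊕0⊕0⊕0⊕0 = 0
Syndrome s8…s1 = 0111 → error at position 7.

0111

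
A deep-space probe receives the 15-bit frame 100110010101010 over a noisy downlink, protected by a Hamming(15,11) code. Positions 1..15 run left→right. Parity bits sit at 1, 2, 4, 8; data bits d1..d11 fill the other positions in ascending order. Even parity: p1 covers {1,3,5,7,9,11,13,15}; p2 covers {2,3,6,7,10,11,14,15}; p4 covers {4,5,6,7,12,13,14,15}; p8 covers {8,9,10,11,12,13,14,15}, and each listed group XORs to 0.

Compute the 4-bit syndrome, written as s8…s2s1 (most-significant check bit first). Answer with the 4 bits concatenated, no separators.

s1 (pos 1,3,5,7,9,11,13,15): 1⊕0⊕1⊕0⊕0⊕0⊕0⊕0 = 0
s2 (pos 2,3,6,7,10,11,14,15): 0⊕0⊕0⊕0⊕1⊕0⊕1⊕0 = 0
s4 (pos 4,5,6,7,12,13,14,15): 1⊕1⊕0⊕0⊕1⊕0⊕1⊕0 = 0
s8 (pos 8,9,10,11,12,13,14,15): 1⊕0⊕1⊕0⊕1⊕0⊕1⊕0 = 0
Syndrome s8…s1 = 0000 → no error.

0000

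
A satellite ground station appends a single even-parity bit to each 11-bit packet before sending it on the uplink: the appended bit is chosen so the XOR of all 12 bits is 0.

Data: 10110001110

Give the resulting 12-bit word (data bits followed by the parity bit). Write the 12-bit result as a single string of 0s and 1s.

101100011100

XOR of the 11 data bits: 1⊕0⊕1⊕1⊕0⊕0⊕0⊕1⊕1⊕1⊕0 = 0
Parity bit = 0 (so all 12 bits XOR to 0).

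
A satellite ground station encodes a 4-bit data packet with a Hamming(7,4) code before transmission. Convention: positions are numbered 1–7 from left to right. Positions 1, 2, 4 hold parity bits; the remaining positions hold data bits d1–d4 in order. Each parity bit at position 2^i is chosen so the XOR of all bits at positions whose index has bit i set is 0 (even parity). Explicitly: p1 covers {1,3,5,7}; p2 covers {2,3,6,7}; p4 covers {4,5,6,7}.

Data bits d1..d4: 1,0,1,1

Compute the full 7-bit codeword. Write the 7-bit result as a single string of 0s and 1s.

0110011

Place data at non-parity positions: p1 p2 1 p4 0 1 1
p1 (pos 1,3,5,7): XOR of data positions = 1⊕0⊕1 = 0
p2 (pos 2,3,6,7): XOR of data positions = 1⊕1⊕1 = 1
p4 (pos 4,5,6,7): XOR of data positions = 0⊕1⊕1 = 0
Codeword: 0110011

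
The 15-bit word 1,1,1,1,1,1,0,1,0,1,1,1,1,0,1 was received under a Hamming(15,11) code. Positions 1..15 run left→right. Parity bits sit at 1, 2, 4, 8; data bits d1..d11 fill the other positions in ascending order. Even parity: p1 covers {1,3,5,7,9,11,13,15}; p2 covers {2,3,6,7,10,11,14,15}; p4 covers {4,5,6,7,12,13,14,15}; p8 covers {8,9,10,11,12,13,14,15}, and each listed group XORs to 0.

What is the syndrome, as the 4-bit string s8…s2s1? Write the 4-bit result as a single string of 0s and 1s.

0000

s1 (pos 1,3,5,7,9,11,13,15): 1⊕1⊕1⊕0⊕0⊕1⊕1⊕1 = 0
s2 (pos 2,3,6,7,10,11,14,15): 1⊕1⊕1⊕0⊕1⊕1⊕0⊕1 = 0
s4 (pos 4,5,6,7,12,13,14,15): 1⊕1⊕1⊕0⊕1⊕1⊕0⊕1 = 0
s8 (pos 8,9,10,11,12,13,14,15): 1⊕0⊕1⊕1⊕1⊕1⊕0⊕1 = 0
Syndrome s8…s1 = 0000 → no error.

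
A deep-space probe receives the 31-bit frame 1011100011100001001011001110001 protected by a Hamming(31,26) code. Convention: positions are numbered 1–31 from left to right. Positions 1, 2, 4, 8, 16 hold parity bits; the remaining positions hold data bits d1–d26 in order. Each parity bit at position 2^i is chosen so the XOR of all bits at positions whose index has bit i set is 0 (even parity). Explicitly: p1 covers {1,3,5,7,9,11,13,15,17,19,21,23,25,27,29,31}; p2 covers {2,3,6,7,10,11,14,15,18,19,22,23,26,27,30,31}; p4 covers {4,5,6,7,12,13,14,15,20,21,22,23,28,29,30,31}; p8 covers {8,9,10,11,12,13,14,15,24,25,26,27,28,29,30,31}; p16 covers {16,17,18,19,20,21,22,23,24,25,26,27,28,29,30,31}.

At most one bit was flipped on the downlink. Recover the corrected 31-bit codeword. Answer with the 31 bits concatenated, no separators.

1011100011110001001011001110001

s1 (pos 1,3,5,7,9,11,13,15,17,19,21,23,25,27,29,31): 1⊕1⊕1⊕0⊕1⊕1⊕0⊕0⊕0⊕1⊕1⊕0⊕1⊕1⊕0⊕1 = 0
s2 (pos 2,3,6,7,10,11,14,15,18,19,22,23,26,27,30,31): 0⊕1⊕0⊕0⊕1⊕1⊕0⊕0⊕0⊕1⊕1⊕0⊕1⊕1⊕0⊕1 = 0
s4 (pos 4,5,6,7,12,13,14,15,20,21,22,23,28,29,30,31): 1⊕1⊕0⊕0⊕0⊕0⊕0⊕0⊕0⊕1⊕1⊕0⊕0⊕0⊕0⊕1 = 1
s8 (pos 8,9,10,11,12,13,14,15,24,25,26,27,28,29,30,31): 0⊕1⊕1⊕1⊕0⊕0⊕0⊕0⊕0⊕1⊕1⊕1⊕0⊕0⊕0⊕1 = 1
s16 (pos 16,17,18,19,20,21,22,23,24,25,26,27,28,29,30,31): 1⊕0⊕0⊕1⊕0⊕1⊕1⊕0⊕0⊕1⊕1⊕1⊕0⊕0⊕0⊕1 = 0
Syndrome s16…s1 = 01100 → error at position 12.
Flip position 12: 1011100011100001001011001110001 → 1011100011110001001011001110001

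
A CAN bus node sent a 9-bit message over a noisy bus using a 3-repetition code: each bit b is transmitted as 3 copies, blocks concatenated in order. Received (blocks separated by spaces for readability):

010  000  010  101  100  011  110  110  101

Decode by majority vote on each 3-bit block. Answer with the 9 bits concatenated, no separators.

000101111

Block 1 (010): 1 one → 0
Block 2 (000): 0 ones → 0
Block 3 (010): 1 one → 0
Block 4 (101): 2 ones → 1
Block 5 (100): 1 one → 0
Block 6 (011): 2 ones → 1
Block 7 (110): 2 ones → 1
Block 8 (110): 2 ones → 1
Block 9 (101): 2 ones → 1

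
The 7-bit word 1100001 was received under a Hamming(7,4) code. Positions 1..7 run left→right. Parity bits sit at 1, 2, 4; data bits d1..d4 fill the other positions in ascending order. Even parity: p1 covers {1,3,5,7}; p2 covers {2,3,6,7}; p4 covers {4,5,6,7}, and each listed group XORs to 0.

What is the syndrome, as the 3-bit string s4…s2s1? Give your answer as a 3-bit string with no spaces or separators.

s1 (pos 1,3,5,7): 1⊕0⊕0⊕1 = 0
s2 (pos 2,3,6,7): 1⊕0⊕0⊕1 = 0
s4 (pos 4,5,6,7): 0⊕0⊕0⊕1 = 1
Syndrome s4…s1 = 100 → error at position 4.

100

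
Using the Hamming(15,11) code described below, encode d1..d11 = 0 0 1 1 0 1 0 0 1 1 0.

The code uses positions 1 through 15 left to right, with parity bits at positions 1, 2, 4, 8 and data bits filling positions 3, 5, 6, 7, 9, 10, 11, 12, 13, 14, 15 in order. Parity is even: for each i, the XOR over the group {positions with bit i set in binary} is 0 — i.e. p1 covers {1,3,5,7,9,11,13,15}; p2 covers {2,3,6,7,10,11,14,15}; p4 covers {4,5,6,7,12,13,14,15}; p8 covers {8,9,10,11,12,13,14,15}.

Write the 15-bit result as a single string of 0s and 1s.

000001110100110

Place data at non-parity positions: p1 p2 0 p4 0 1 1 p8 0 1 0 0 1 1 0
p1 (pos 1,3,5,7,9,11,13,15): XOR of data positions = 0⊕0⊕1⊕0⊕0⊕1⊕0 = 0
p2 (pos 2,3,6,7,10,11,14,15): XOR of data positions = 0⊕1⊕1⊕1⊕0⊕1⊕0 = 0
p4 (pos 4,5,6,7,12,13,14,15): XOR of data positions = 0⊕1⊕1⊕0⊕1⊕1⊕0 = 0
p8 (pos 8,9,10,11,12,13,14,15): XOR of data positions = 0⊕1⊕0⊕0⊕1⊕1⊕0 = 1
Codeword: 000001110100110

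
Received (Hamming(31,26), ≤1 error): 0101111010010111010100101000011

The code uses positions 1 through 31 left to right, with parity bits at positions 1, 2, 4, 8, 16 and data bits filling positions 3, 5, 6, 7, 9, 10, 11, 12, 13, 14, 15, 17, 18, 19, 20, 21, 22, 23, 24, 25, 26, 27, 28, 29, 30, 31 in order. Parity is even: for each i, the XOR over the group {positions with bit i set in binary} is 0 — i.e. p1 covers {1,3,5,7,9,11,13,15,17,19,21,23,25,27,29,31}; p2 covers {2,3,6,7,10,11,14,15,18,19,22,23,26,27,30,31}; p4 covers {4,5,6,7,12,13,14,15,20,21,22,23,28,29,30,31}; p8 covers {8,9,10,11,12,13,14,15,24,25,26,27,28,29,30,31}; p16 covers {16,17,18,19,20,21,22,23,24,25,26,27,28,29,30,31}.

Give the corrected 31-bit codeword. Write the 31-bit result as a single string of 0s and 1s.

0101111010010111010100101000010

s1 (pos 1,3,5,7,9,11,13,15,17,19,21,23,25,27,29,31): 0⊕0⊕1⊕1⊕1⊕0⊕0⊕1⊕0⊕0⊕0⊕1⊕1⊕0⊕0⊕1 = 1
s2 (pos 2,3,6,7,10,11,14,15,18,19,22,23,26,27,30,31): 1⊕0⊕1⊕1⊕0⊕0⊕1⊕1⊕1⊕0⊕0⊕1⊕0⊕0⊕1⊕1 = 1
s4 (pos 4,5,6,7,12,13,14,15,20,21,22,23,28,29,30,31): 1⊕1⊕1⊕1⊕1⊕0⊕1⊕1⊕1⊕0⊕0⊕1⊕0⊕0⊕1⊕1 = 1
s8 (pos 8,9,10,11,12,13,14,15,24,25,26,27,28,29,30,31): 0⊕1⊕0⊕0⊕1⊕0⊕1⊕1⊕0⊕1⊕0⊕0⊕0⊕0⊕1⊕1 = 1
s16 (pos 16,17,18,19,20,21,22,23,24,25,26,27,28,29,30,31): 1⊕0⊕1⊕0⊕1⊕0⊕0⊕1⊕0⊕1⊕0⊕0⊕0⊕0⊕1⊕1 = 1
Syndrome s16…s1 = 11111 → error at position 31.
Flip position 31: 0101111010010111010100101000011 → 0101111010010111010100101000010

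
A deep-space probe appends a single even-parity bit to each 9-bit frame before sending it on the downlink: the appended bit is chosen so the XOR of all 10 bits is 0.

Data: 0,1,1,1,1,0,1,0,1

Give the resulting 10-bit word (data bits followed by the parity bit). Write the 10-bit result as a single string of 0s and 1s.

XOR of the 9 data bits: 0⊕1⊕1⊕1⊕1⊕0⊕1⊕0⊕1 = 0
Parity bit = 0 (so all 10 bits XOR to 0).

0111101010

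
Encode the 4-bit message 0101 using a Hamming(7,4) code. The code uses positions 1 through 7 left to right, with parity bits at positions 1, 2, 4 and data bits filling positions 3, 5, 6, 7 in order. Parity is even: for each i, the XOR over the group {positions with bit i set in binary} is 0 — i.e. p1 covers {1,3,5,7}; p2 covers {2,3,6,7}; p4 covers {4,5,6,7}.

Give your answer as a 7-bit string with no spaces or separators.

0100101

Place data at non-parity positions: p1 p2 0 p4 1 0 1
p1 (pos 1,3,5,7): XOR of data positions = 0⊕1⊕1 = 0
p2 (pos 2,3,6,7): XOR of data positions = 0⊕0⊕1 = 1
p4 (pos 4,5,6,7): XOR of data positions = 1⊕0⊕1 = 0
Codeword: 0100101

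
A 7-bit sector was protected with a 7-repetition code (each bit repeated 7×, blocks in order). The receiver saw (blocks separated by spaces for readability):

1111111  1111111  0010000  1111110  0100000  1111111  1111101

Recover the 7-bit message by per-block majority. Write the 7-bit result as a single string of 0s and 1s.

1101011

Block 1 (1111111): 7 ones → 1
Block 2 (1111111): 7 ones → 1
Block 3 (0010000): 1 one → 0
Block 4 (1111110): 6 ones → 1
Block 5 (0100000): 1 one → 0
Block 6 (1111111): 7 ones → 1
Block 7 (1111101): 6 ones → 1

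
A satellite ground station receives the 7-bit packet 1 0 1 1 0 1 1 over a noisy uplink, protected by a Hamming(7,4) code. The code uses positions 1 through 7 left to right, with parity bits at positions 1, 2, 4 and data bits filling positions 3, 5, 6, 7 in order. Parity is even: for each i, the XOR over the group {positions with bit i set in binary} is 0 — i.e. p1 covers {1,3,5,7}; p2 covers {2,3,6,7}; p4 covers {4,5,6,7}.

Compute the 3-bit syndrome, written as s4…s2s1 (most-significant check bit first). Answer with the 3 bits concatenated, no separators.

111

s1 (pos 1,3,5,7): 1⊕1⊕0⊕1 = 1
s2 (pos 2,3,6,7): 0⊕1⊕1⊕1 = 1
s4 (pos 4,5,6,7): 1⊕0⊕1⊕1 = 1
Syndrome s4…s1 = 111 → error at position 7.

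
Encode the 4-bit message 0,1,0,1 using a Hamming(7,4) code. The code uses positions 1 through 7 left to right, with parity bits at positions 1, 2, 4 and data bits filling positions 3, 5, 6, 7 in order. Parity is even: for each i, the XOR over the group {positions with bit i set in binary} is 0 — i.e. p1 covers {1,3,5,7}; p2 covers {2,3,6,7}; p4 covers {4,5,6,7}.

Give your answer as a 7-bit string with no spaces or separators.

0100101

Place data at non-parity positions: p1 p2 0 p4 1 0 1
p1 (pos 1,3,5,7): XOR of data positions = 0⊕1⊕1 = 0
p2 (pos 2,3,6,7): XOR of data positions = 0⊕0⊕1 = 1
p4 (pos 4,5,6,7): XOR of data positions = 1⊕0⊕1 = 0
Codeword: 0100101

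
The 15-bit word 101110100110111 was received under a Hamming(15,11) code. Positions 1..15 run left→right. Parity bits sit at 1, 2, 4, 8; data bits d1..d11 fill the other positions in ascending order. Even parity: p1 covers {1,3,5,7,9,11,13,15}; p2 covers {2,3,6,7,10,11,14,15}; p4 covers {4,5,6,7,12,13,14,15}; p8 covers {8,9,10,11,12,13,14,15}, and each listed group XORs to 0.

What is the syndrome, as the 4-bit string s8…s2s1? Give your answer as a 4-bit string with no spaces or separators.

1001

s1 (pos 1,3,5,7,9,11,13,15): 1⊕1⊕1⊕1⊕0⊕1⊕1⊕1 = 1
s2 (pos 2,3,6,7,10,11,14,15): 0⊕1⊕0⊕1⊕1⊕1⊕1⊕1 = 0
s4 (pos 4,5,6,7,12,13,14,15): 1⊕1⊕0⊕1⊕0⊕1⊕1⊕1 = 0
s8 (pos 8,9,10,11,12,13,14,15): 0⊕0⊕1⊕1⊕0⊕1⊕1⊕1 = 1
Syndrome s8…s1 = 1001 → error at position 9.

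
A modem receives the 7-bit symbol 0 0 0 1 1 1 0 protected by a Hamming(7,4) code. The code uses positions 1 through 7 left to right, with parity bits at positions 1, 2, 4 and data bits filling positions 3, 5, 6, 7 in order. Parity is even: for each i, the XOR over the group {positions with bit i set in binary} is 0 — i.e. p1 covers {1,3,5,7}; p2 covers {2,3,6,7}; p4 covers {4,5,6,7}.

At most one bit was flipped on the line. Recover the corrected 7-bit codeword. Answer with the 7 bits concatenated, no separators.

s1 (pos 1,3,5,7): 0⊕0⊕1⊕0 = 1
s2 (pos 2,3,6,7): 0⊕0⊕1⊕0 = 1
s4 (pos 4,5,6,7): 1⊕1⊕1⊕0 = 1
Syndrome s4…s1 = 111 → error at position 7.
Flip position 7: 0001110 → 0001111

0001111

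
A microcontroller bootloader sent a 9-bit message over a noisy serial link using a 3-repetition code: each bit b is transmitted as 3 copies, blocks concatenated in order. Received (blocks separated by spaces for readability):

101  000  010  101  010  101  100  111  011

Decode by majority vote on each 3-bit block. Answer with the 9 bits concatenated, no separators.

100101011

Block 1 (101): 2 ones → 1
Block 2 (000): 0 ones → 0
Block 3 (010): 1 one → 0
Block 4 (101): 2 ones → 1
Block 5 (010): 1 one → 0
Block 6 (101): 2 ones → 1
Block 7 (100): 1 one → 0
Block 8 (111): 3 ones → 1
Block 9 (011): 2 ones → 1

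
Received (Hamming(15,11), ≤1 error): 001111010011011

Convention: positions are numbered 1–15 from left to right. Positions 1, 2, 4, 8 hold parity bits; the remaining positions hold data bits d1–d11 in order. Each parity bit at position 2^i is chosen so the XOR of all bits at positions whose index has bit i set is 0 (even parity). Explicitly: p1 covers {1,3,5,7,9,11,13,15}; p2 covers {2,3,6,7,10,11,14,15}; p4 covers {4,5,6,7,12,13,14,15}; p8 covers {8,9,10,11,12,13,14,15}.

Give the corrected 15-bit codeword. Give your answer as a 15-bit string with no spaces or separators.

001111010111011

s1 (pos 1,3,5,7,9,11,13,15): 0⊕1⊕1⊕0⊕0⊕1⊕0⊕1 = 0
s2 (pos 2,3,6,7,10,11,14,15): 0⊕1⊕1⊕0⊕0⊕1⊕1⊕1 = 1
s4 (pos 4,5,6,7,12,13,14,15): 1⊕1⊕1⊕0⊕1⊕0⊕1⊕1 = 0
s8 (pos 8,9,10,11,12,13,14,15): 1⊕0⊕0⊕1⊕1⊕0⊕1⊕1 = 1
Syndrome s8…s1 = 1010 → error at position 10.
Flip position 10: 001111010011011 → 001111010111011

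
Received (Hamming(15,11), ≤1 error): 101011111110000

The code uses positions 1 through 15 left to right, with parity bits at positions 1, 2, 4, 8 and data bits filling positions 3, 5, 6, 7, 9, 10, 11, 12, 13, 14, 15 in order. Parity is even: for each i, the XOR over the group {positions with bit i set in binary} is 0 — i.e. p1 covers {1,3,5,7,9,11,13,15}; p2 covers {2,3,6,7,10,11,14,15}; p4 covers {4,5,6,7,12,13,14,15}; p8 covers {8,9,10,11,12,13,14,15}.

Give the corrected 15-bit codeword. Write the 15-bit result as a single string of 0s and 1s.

101010111110000

s1 (pos 1,3,5,7,9,11,13,15): 1⊕1⊕1⊕1⊕1⊕1⊕0⊕0 = 0
s2 (pos 2,3,6,7,10,11,14,15): 0⊕1⊕1⊕1⊕1⊕1⊕0⊕0 = 1
s4 (pos 4,5,6,7,12,13,14,15): 0⊕1⊕1⊕1⊕0⊕0⊕0⊕0 = 1
s8 (pos 8,9,10,11,12,13,14,15): 1⊕1⊕1⊕1⊕0⊕0⊕0⊕0 = 0
Syndrome s8…s1 = 0110 → error at position 6.
Flip position 6: 101011111110000 → 101010111110000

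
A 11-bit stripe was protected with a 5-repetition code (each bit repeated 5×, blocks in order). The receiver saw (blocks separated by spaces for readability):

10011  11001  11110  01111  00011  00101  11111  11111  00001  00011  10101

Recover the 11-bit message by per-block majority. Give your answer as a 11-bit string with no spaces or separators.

Block 1 (10011): 3 ones → 1
Block 2 (11001): 3 ones → 1
Block 3 (11110): 4 ones → 1
Block 4 (01111): 4 ones → 1
Block 5 (00011): 2 ones → 0
Block 6 (00101): 2 ones → 0
Block 7 (11111): 5 ones → 1
Block 8 (11111): 5 ones → 1
Block 9 (00001): 1 one → 0
Block 10 (00011): 2 ones → 0
Block 11 (10101): 3 ones → 1

11110011001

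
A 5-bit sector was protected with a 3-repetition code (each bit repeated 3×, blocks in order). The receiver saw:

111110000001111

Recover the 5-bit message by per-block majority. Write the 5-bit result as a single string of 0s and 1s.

11001

Block 1 (111): 3 ones → 1
Block 2 (110): 2 ones → 1
Block 3 (000): 0 ones → 0
Block 4 (001): 1 one → 0
Block 5 (111): 3 ones → 1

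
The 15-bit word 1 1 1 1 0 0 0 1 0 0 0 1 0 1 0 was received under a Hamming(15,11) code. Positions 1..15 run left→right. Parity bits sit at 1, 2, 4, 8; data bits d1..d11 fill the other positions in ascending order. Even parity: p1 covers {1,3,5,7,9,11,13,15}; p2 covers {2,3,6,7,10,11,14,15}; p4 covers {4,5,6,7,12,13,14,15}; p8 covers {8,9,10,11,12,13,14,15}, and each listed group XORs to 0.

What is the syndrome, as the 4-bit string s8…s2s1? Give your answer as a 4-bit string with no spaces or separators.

1110

s1 (pos 1,3,5,7,9,11,13,15): 1⊕1⊕0⊕0⊕0⊕0⊕0⊕0 = 0
s2 (pos 2,3,6,7,10,11,14,15): 1⊕1⊕0⊕0⊕0⊕0⊕1⊕0 = 1
s4 (pos 4,5,6,7,12,13,14,15): 1⊕0⊕0⊕0⊕1⊕0⊕1⊕0 = 1
s8 (pos 8,9,10,11,12,13,14,15): 1⊕0⊕0⊕0⊕1⊕0⊕1⊕0 = 1
Syndrome s8…s1 = 1110 → error at position 14.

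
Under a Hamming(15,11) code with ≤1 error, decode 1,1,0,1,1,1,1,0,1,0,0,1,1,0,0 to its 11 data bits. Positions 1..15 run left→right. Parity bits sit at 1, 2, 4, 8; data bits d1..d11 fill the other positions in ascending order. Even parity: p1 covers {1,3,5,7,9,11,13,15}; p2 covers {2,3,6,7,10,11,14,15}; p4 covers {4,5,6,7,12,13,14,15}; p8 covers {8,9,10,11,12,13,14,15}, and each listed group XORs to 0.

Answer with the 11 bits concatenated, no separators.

01111011100

s1 (pos 1,3,5,7,9,11,13,15): 1⊕0⊕1⊕1⊕1⊕0⊕1⊕0 = 1
s2 (pos 2,3,6,7,10,11,14,15): 1⊕0⊕1⊕1⊕0⊕0⊕0⊕0 = 1
s4 (pos 4,5,6,7,12,13,14,15): 1⊕1⊕1⊕1⊕1⊕1⊕0⊕0 = 0
s8 (pos 8,9,10,11,12,13,14,15): 0⊕1⊕0⊕0⊕1⊕1⊕0⊕0 = 1
Syndrome s8…s1 = 1011 → error at position 11.
Flip position 11: 110111101001100 → 110111101011100
Read data bits from positions 3,5,6,7,9,10,11,12,13,14,15: 01111011100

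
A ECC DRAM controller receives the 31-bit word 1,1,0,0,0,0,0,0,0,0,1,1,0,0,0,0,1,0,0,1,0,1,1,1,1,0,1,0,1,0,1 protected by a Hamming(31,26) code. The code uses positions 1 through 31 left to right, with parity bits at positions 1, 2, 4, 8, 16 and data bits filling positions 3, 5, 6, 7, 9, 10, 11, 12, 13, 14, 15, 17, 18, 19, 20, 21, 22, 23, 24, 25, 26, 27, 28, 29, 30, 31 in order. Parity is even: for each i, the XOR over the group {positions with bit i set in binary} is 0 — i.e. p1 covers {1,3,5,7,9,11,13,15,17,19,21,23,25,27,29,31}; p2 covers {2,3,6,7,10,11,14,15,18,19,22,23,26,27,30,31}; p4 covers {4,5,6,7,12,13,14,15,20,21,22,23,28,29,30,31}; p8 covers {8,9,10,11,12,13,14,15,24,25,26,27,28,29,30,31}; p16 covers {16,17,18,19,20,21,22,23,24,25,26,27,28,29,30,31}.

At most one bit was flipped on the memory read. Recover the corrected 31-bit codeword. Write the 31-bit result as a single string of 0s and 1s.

1100000000110000100101101010101

s1 (pos 1,3,5,7,9,11,13,15,17,19,21,23,25,27,29,31): 1⊕0⊕0⊕0⊕0⊕1⊕0⊕0⊕1⊕0⊕0⊕1⊕1⊕1⊕1⊕1 = 0
s2 (pos 2,3,6,7,10,11,14,15,18,19,22,23,26,27,30,31): 1⊕0⊕0⊕0⊕0⊕1⊕0⊕0⊕0⊕0⊕1⊕1⊕0⊕1⊕0⊕1 = 0
s4 (pos 4,5,6,7,12,13,14,15,20,21,22,23,28,29,30,31): 0⊕0⊕0⊕0⊕1⊕0⊕0⊕0⊕1⊕0⊕1⊕1⊕0⊕1⊕0⊕1 = 0
s8 (pos 8,9,10,11,12,13,14,15,24,25,26,27,28,29,30,31): 0⊕0⊕0⊕1⊕1⊕0⊕0⊕0⊕1⊕1⊕0⊕1⊕0⊕1⊕0⊕1 = 1
s16 (pos 16,17,18,19,20,21,22,23,24,25,26,27,28,29,30,31): 0⊕1⊕0⊕0⊕1⊕0⊕1⊕1⊕1⊕1⊕0⊕1⊕0⊕1⊕0⊕1 = 1
Syndrome s16…s1 = 11000 → error at position 24.
Flip position 24: 1100000000110000100101111010101 → 1100000000110000100101101010101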